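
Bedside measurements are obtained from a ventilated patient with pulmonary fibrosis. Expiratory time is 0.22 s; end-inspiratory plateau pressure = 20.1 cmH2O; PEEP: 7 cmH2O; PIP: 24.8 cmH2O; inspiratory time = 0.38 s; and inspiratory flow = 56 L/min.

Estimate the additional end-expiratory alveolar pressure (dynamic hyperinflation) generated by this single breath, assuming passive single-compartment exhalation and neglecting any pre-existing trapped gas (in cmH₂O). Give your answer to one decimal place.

2.6

Flow: 56 L/min ÷ 60 = 0.9333 L/s.
Vt = flow × Ti = 0.9333 L/s × 0.38 s × 1000 mL/L = 354.65 mL.
R = (PIP − Pplat)/V̇ = (24.8 − 20.1) / 0.9333 = 4.7/0.9333 = 5.036 cmH2O·s/L.
C = Vt/(Pplat − PEEP) = 354.65 / (20.1 − 7) = 354.65/13.1 = 27.073 mL/cmH2O.
τ = R × C = 5.036 × 0.02707 L/cmH2O = 0.1363 s.
Fraction remaining = e^(−Te/τ) = e^(−0.22/0.1363) = 0.1991; trapped volume = 354.65 × 0.1991 = 70.611 mL.
Additional alveolar pressure from trapping ≈ V_trapped / C = 70.611 / 27.073 = 2.608 cmH2O.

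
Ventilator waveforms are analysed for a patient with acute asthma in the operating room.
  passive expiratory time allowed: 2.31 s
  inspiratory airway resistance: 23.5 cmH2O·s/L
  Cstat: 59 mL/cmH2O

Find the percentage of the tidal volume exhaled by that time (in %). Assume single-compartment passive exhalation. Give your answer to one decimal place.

81.1

τ = R × C = 23.5 × 59 mL/cmH2O = 23.5 × 0.059 L/cmH2O = 1.387 s.
Passive exhalation: V(t)/V₀ = e^(−t/τ) = e^(−2.31/1.387) = 0.1891.
Fraction exhaled = 1 − 0.1891 = 0.8109 → 81.09%.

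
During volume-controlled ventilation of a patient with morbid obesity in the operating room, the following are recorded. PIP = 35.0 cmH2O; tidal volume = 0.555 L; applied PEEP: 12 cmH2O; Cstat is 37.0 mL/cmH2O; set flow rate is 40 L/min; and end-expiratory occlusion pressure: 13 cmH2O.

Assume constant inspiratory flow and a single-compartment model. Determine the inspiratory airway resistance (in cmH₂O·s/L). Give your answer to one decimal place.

10.5

Flow: 40 L/min ÷ 60 = 0.6667 L/s.
Total PEEP = 13 cmH2O (set 12 + intrinsic 1); this is the baseline alveolar pressure.
Equation of motion (constant flow): PIP = Vt/C + R·V̇ + PEEP.
R·V̇ = PIP − Vt/C − PEEP = 35.0 − 555/37.0 − 13 = 35.0 − 15.0 − 13 = 7.0 cmH2O.
R = 7.0 / 0.6667 = 10.499 cmH2O·s/L.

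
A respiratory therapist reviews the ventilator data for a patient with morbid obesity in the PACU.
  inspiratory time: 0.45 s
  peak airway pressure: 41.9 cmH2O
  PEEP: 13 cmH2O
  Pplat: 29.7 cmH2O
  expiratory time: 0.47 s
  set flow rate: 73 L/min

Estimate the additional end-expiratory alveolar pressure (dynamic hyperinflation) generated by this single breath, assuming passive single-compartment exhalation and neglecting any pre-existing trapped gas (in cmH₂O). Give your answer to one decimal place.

Flow: 73 L/min ÷ 60 = 1.2167 L/s.
Vt = flow × Ti = 1.2167 L/s × 0.45 s × 1000 mL/L = 547.52 mL.
R = (PIP − Pplat)/V̇ = (41.9 − 29.7) / 1.2167 = 12.2/1.2167 = 10.027 cmH2O·s/L.
C = Vt/(Pplat − PEEP) = 547.52 / (29.7 − 13) = 547.52/16.7 = 32.786 mL/cmH2O.
τ = R × C = 10.027 × 0.03279 L/cmH2O = 0.3288 s.
Fraction remaining = e^(−Te/τ) = e^(−0.47/0.3288) = 0.2394; trapped volume = 547.52 × 0.2394 = 131.08 mL.
Additional alveolar pressure from trapping ≈ V_trapped / C = 131.08 / 32.786 = 3.998 cmH2O.

4.0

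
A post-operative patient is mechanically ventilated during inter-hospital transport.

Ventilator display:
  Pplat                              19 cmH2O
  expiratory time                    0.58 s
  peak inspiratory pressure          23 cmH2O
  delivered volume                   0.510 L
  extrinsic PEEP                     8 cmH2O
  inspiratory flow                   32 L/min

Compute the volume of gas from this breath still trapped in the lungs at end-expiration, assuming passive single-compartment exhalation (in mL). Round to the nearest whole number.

96

Flow: 32 L/min ÷ 60 = 0.5333 L/s.
R = (PIP − Pplat)/V̇ = (23 − 19) / 0.5333 = 4.0/0.5333 = 7.5 cmH2O·s/L.
C = Vt/(Pplat − PEEP) = 510.0 / (19 − 8) = 510.0/11.0 = 46.364 mL/cmH2O.
τ = R × C = 7.5 × 0.04636 L/cmH2O = 0.3477 s.
Fraction remaining = e^(−Te/τ) = e^(−0.58/0.3477) = 0.1886.
Trapped volume = 510.0 × 0.1886 = 96.186 mL.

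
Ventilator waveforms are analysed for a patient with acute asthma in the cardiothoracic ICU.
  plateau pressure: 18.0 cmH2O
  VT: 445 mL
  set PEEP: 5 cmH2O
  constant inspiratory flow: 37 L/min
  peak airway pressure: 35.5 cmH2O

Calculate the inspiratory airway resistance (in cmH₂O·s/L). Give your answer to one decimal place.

Flow: 37 L/min ÷ 60 = 0.6167 L/s.
Raw = (PIP − Pplat) / flow = (35.5 − 18.0) / 0.6167 = 17.5 / 0.6167 = 28.377 cmH2O·s/L.

28.4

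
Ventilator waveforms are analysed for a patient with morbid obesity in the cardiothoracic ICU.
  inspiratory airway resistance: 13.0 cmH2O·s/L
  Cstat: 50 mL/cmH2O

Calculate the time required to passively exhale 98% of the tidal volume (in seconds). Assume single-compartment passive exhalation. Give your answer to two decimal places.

2.54

τ = R × C = 13.0 × 50 mL/cmH2O = 13.0 × 0.050 L/cmH2O = 0.65 s.
Exhaled fraction f = 1 − e^(−t/τ) → t = −τ·ln(1 − f) = −0.65·ln(0.02) = 2.543 s.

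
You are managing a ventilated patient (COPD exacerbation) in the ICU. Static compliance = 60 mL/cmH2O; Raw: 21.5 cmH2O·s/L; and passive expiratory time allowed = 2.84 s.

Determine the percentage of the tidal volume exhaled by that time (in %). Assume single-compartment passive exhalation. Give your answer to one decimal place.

88.9

τ = R × C = 21.5 × 60 mL/cmH2O = 21.5 × 0.060 L/cmH2O = 1.29 s.
Passive exhalation: V(t)/V₀ = e^(−t/τ) = e^(−2.84/1.29) = 0.1106.
Fraction exhaled = 1 − 0.1106 = 0.8894 → 88.94%.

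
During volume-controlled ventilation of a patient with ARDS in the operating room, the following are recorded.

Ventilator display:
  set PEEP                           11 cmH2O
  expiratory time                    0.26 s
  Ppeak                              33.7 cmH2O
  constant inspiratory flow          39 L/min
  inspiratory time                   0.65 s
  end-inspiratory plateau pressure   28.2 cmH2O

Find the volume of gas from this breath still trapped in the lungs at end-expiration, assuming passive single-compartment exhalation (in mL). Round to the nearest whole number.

121

Flow: 39 L/min ÷ 60 = 0.65 L/s.
Vt = flow × Ti = 0.65 L/s × 0.65 s × 1000 mL/L = 422.5 mL.
R = (PIP − Pplat)/V̇ = (33.7 − 28.2) / 0.65 = 5.5/0.65 = 8.462 cmH2O·s/L.
C = Vt/(Pplat − PEEP) = 422.5 / (28.2 − 11) = 422.5/17.2 = 24.564 mL/cmH2O.
τ = R × C = 8.462 × 0.02456 L/cmH2O = 0.2078 s.
Fraction remaining = e^(−Te/τ) = e^(−0.26/0.2078) = 0.2862.
Trapped volume = 422.5 × 0.2862 = 120.92 mL.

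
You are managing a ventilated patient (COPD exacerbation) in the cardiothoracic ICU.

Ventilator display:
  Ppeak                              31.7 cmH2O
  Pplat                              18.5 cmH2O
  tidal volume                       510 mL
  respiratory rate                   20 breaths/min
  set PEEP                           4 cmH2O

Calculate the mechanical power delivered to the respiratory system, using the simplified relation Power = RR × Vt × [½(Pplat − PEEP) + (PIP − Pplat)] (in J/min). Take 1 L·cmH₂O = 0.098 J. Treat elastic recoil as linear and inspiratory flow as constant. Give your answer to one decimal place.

Per-breath work = Vt × [½(Pplat−PEEP) + (PIP−Pplat)] = 0.510 × [0.5×14.5 + 13.2] = 0.510 × 20.45 = 10.43 L·cmH2O.
Power = 20 × 10.43 = 208.6 L·cmH2O/min.
× 0.098 J/(L·cmH2O) → 20.443 J/min.

20.4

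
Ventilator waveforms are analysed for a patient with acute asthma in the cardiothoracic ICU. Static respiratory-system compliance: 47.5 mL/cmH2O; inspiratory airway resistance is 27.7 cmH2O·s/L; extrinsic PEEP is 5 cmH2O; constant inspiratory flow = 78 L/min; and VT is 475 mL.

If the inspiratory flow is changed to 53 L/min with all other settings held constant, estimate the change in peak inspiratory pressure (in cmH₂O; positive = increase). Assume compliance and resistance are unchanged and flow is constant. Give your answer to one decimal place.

Flow: 78 L/min ÷ 60 = 1.3 L/s.
New flow: 53 L/min ÷ 60 = 0.8833 L/s.
PIP = Vt/C + R·V̇ + PEEP (constant-flow equation of motion).
Only the resistive term changes: ΔPIP = R × ΔV̇ = 27.7 × (0.8833 − 1.3) = 27.7 × -0.4167 = -11.543 cmH2O.

-11.5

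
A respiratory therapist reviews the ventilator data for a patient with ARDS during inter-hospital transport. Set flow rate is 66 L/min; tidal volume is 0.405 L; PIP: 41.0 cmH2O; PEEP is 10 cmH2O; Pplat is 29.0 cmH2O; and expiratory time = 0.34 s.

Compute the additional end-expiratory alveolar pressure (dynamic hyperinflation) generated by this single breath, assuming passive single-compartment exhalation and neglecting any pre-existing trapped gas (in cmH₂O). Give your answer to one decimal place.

4.4

Flow: 66 L/min ÷ 60 = 1.1 L/s.
R = (PIP − Pplat)/V̇ = (41.0 − 29.0) / 1.1 = 12.0/1.1 = 10.909 cmH2O·s/L.
C = Vt/(Pplat − PEEP) = 405.0 / (29.0 − 10) = 405.0/19.0 = 21.316 mL/cmH2O.
τ = R × C = 10.909 × 0.02132 L/cmH2O = 0.2326 s.
Fraction remaining = e^(−Te/τ) = e^(−0.34/0.2326) = 0.2318; trapped volume = 405.0 × 0.2318 = 93.879 mL.
Additional alveolar pressure from trapping ≈ V_trapped / C = 93.879 / 21.316 = 4.404 cmH2O.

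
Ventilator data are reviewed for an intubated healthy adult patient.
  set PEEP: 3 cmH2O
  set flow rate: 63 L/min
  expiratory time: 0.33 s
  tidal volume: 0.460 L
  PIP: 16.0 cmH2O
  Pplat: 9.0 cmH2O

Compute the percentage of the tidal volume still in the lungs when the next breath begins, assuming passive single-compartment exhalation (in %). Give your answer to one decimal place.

Flow: 63 L/min ÷ 60 = 1.05 L/s.
R = (PIP − Pplat)/V̇ = (16.0 − 9.0) / 1.05 = 7.0/1.05 = 6.667 cmH2O·s/L.
C = Vt/(Pplat − PEEP) = 460.0 / (9.0 − 3) = 460.0/6.0 = 76.667 mL/cmH2O.
τ = R × C = 6.667 × 0.07667 L/cmH2O = 0.5112 s.
Fraction remaining at end-expiration = e^(−Te/τ) = e^(−0.33/0.5112) = 0.5244 → 52.44%.

52.4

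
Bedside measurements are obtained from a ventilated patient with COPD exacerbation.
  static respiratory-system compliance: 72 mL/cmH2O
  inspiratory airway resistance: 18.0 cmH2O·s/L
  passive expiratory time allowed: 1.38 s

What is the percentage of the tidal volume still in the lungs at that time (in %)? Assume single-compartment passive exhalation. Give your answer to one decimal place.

34.5

τ = R × C = 18.0 × 72 mL/cmH2O = 18.0 × 0.072 L/cmH2O = 1.296 s.
Passive exhalation: V(t)/V₀ = e^(−t/τ) = e^(−1.38/1.296) = 0.3448.
Fraction remaining = 0.3448 → 34.48%.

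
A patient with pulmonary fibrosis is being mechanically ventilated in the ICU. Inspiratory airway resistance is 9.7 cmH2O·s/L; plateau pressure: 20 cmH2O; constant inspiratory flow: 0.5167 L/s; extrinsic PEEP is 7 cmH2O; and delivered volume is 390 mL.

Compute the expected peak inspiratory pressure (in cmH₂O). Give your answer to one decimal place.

PIP = Pplat + Raw × flow = 20 + 9.7 × 0.5167 = 20 + 5.012 = 25.012 cmH2O.

25.0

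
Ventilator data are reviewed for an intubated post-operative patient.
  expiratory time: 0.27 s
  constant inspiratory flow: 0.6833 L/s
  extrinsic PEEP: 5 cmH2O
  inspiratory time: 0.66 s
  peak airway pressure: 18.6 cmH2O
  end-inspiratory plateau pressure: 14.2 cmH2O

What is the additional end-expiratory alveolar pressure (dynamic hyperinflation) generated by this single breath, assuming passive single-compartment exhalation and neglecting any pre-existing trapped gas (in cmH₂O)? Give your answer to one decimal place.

3.9

Vt = flow × Ti = 0.6833 L/s × 0.66 s × 1000 mL/L = 450.98 mL.
R = (PIP − Pplat)/V̇ = (18.6 − 14.2) / 0.6833 = 4.4/0.6833 = 6.439 cmH2O·s/L.
C = Vt/(Pplat − PEEP) = 450.98 / (14.2 − 5) = 450.98/9.2 = 49.02 mL/cmH2O.
τ = R × C = 6.439 × 0.04902 L/cmH2O = 0.3156 s.
Fraction remaining = e^(−Te/τ) = e^(−0.27/0.3156) = 0.4251; trapped volume = 450.98 × 0.4251 = 191.71 mL.
Additional alveolar pressure from trapping ≈ V_trapped / C = 191.71 / 49.02 = 3.911 cmH2O.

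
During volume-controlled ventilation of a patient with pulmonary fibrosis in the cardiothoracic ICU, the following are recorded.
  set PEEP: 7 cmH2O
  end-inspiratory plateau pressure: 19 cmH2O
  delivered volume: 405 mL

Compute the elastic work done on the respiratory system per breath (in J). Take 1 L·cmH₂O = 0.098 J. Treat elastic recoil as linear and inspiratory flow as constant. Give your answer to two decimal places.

0.24

Elastic work ≈ ½ × (Pplat − PEEP) × Vt = 0.5 × (19 − 7) × 0.405 L = 0.5 × 12.0 × 0.405 = 2.43 L·cmH2O.
× 0.098 J/(L·cmH2O) → 0.2381 J.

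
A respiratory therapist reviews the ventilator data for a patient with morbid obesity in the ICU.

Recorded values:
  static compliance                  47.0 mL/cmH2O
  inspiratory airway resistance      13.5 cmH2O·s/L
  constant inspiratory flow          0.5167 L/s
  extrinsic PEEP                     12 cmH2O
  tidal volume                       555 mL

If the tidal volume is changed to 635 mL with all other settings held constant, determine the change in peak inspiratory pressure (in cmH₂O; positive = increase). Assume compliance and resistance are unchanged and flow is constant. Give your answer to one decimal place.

1.7

PIP = Vt/C + R·V̇ + PEEP (constant-flow equation of motion).
Only the elastic term changes: ΔPIP = ΔVt / C = (635 − 555) / 47.0 = 1.702 cmH2O.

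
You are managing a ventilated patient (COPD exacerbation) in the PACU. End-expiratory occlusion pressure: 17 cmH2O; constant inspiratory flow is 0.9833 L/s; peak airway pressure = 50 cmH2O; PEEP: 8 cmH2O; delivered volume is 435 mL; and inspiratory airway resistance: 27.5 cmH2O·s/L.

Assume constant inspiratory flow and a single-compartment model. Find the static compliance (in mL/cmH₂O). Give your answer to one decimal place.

73.0

Total PEEP = 17 cmH2O (set 8 + intrinsic 9); this is the baseline alveolar pressure.
Equation of motion (constant flow): PIP = Vt/C + R·V̇ + PEEP.
Vt/C = PIP − R·V̇ − PEEP = 50 − 27.5×0.9833 − 17 = 50 − 27.041 − 17 = 5.959 cmH2O.
C = Vt / 5.959 = 435 / 5.959 = 72.999 mL/cmH2O.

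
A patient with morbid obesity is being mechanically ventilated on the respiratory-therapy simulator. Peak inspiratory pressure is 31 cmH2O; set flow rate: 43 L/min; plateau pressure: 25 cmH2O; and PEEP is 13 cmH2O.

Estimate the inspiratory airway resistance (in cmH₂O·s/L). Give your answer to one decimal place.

Flow: 43 L/min ÷ 60 = 0.7167 L/s.
Raw = (PIP − Pplat) / flow = (31 − 25) / 0.7167 = 6.0 / 0.7167 = 8.372 cmH2O·s/L.

8.4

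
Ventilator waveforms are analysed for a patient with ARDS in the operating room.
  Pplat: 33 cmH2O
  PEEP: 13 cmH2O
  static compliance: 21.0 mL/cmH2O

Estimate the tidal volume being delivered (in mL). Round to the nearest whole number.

420

Vt = Cstat × (Pplat − PEEP) = 21.0 × (33 − 13) = 21.0 × 20.0 = 420.0 mL.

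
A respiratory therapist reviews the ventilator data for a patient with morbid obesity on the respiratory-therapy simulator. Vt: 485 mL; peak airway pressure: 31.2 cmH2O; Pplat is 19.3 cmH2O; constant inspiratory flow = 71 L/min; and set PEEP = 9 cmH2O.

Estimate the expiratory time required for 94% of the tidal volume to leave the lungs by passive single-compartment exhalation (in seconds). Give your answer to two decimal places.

1.33

Flow: 71 L/min ÷ 60 = 1.1833 L/s.
R = (PIP − Pplat)/V̇ = (31.2 − 19.3) / 1.1833 = 11.9/1.1833 = 10.057 cmH2O·s/L.
C = Vt/(Pplat − PEEP) = 485.0 / (19.3 − 9) = 485.0/10.3 = 47.087 mL/cmH2O.
τ = R × C = 10.057 × 0.04709 L/cmH2O = 0.4736 s.
t = −τ·ln(1 − 0.94) = −0.4736·ln(0.06) = 1.332 s.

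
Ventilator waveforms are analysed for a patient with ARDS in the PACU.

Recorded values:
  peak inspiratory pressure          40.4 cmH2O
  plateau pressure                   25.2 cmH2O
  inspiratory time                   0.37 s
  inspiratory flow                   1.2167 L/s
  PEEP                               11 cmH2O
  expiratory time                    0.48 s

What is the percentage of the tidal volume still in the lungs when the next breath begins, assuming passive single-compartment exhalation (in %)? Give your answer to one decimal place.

Vt = flow × Ti = 1.2167 L/s × 0.37 s × 1000 mL/L = 450.18 mL.
R = (PIP − Pplat)/V̇ = (40.4 − 25.2) / 1.2167 = 15.2/1.2167 = 12.493 cmH2O·s/L.
C = Vt/(Pplat − PEEP) = 450.18 / (25.2 − 11) = 450.18/14.2 = 31.703 mL/cmH2O.
τ = R × C = 12.493 × 0.0317 L/cmH2O = 0.396 s.
Fraction remaining at end-expiration = e^(−Te/τ) = e^(−0.48/0.396) = 0.2976 → 29.76%.

29.8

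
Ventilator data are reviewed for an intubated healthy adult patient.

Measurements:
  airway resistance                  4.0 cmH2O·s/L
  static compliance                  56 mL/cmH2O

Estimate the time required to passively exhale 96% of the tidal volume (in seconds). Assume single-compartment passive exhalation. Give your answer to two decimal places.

0.72

τ = R × C = 4.0 × 56 mL/cmH2O = 4.0 × 0.056 L/cmH2O = 0.224 s.
Exhaled fraction f = 1 − e^(−t/τ) → t = −τ·ln(1 − f) = −0.224·ln(0.04) = 0.721 s.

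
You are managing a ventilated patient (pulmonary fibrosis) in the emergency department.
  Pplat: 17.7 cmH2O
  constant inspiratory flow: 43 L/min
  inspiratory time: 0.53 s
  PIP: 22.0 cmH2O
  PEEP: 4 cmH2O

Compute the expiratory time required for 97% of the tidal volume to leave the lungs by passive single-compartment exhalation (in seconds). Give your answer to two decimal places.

Flow: 43 L/min ÷ 60 = 0.7167 L/s.
Vt = flow × Ti = 0.7167 L/s × 0.53 s × 1000 mL/L = 379.85 mL.
R = (PIP − Pplat)/V̇ = (22.0 − 17.7) / 0.7167 = 4.3/0.7167 = 6.0 cmH2O·s/L.
C = Vt/(Pplat − PEEP) = 379.85 / (17.7 − 4) = 379.85/13.7 = 27.726 mL/cmH2O.
τ = R × C = 6.0 × 0.02773 L/cmH2O = 0.1664 s.
t = −τ·ln(1 − 0.97) = −0.1664·ln(0.03) = 0.5835 s.

0.58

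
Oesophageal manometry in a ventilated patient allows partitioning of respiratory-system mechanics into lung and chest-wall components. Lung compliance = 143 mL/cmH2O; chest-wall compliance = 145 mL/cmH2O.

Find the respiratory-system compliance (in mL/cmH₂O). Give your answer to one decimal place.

72.0

Lung and chest wall are elastances in series: 1/Crs = 1/CL + 1/Ccw.
1/Crs = 1/143 + 1/145 = 0.01389.
Crs = 71.994 mL/cmH2O.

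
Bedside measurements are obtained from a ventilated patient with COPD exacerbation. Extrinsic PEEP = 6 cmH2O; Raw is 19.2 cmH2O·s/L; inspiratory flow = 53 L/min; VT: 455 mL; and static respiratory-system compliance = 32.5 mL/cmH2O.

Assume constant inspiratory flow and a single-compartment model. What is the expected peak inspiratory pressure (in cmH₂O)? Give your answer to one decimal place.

37.0

Flow: 53 L/min ÷ 60 = 0.8833 L/s.
Equation of motion (constant flow): PIP = Vt/C + R·V̇ + PEEP.
PIP = 455/32.5 + 19.2×0.8833 + 6 = 14.0 + 16.959 + 6 = 36.959 cmH2O.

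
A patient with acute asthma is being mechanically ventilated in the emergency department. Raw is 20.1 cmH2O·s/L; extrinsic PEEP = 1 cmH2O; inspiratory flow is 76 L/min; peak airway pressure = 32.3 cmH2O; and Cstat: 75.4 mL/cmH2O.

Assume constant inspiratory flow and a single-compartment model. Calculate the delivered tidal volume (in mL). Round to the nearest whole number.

440

Flow: 76 L/min ÷ 60 = 1.2667 L/s.
Equation of motion (constant flow): PIP = Vt/C + R·V̇ + PEEP.
Vt/C = PIP − R·V̇ − PEEP = 32.3 − 25.461 − 1 = 5.839 cmH2O.
Vt = C × 5.839 = 75.4 × 5.839 = 440.26 mL.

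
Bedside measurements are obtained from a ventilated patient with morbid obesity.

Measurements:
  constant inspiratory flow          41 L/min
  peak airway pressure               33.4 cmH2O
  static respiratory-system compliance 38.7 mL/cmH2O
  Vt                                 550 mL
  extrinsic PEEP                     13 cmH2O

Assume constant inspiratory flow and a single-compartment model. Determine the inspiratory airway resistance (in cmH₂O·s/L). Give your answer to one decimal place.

9.1

Flow: 41 L/min ÷ 60 = 0.6833 L/s.
Equation of motion (constant flow): PIP = Vt/C + R·V̇ + PEEP.
R·V̇ = PIP − Vt/C − PEEP = 33.4 − 550/38.7 − 13 = 33.4 − 14.212 − 13 = 6.188 cmH2O.
R = 6.188 / 0.6833 = 9.056 cmH2O·s/L.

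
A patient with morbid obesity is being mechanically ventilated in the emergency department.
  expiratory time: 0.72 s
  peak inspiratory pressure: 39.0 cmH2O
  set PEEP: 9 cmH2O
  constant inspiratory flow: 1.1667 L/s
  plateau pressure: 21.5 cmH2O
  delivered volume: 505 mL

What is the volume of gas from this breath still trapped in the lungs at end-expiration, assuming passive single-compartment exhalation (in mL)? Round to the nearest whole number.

R = (PIP − Pplat)/V̇ = (39.0 − 21.5) / 1.1667 = 17.5/1.1667 = 15.0 cmH2O·s/L.
C = Vt/(Pplat − PEEP) = 505.0 / (21.5 − 9) = 505.0/12.5 = 40.4 mL/cmH2O.
τ = R × C = 15.0 × 0.0404 L/cmH2O = 0.606 s.
Fraction remaining = e^(−Te/τ) = e^(−0.72/0.606) = 0.3048.
Trapped volume = 505.0 × 0.3048 = 153.92 mL.

154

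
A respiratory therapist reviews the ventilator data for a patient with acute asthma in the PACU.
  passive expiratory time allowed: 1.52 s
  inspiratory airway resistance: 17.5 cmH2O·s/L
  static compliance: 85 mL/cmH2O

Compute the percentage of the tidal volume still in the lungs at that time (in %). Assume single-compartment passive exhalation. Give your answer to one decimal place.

τ = R × C = 17.5 × 85 mL/cmH2O = 17.5 × 0.085 L/cmH2O = 1.488 s.
Passive exhalation: V(t)/V₀ = e^(−t/τ) = e^(−1.52/1.488) = 0.3601.
Fraction remaining = 0.3601 → 36.01%.

36.0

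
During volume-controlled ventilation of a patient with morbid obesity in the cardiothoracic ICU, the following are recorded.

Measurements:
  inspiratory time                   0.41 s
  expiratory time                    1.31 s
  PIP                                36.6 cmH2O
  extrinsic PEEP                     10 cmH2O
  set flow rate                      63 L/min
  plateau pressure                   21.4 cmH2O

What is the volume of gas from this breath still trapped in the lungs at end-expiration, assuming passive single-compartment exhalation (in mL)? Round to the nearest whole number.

Flow: 63 L/min ÷ 60 = 1.05 L/s.
Vt = flow × Ti = 1.05 L/s × 0.41 s × 1000 mL/L = 430.5 mL.
R = (PIP − Pplat)/V̇ = (36.6 − 21.4) / 1.05 = 15.2/1.05 = 14.476 cmH2O·s/L.
C = Vt/(Pplat − PEEP) = 430.5 / (21.4 − 10) = 430.5/11.4 = 37.763 mL/cmH2O.
τ = R × C = 14.476 × 0.03776 L/cmH2O = 0.5466 s.
Fraction remaining = e^(−Te/τ) = e^(−1.31/0.5466) = 0.09102.
Trapped volume = 430.5 × 0.09102 = 39.184 mL.

39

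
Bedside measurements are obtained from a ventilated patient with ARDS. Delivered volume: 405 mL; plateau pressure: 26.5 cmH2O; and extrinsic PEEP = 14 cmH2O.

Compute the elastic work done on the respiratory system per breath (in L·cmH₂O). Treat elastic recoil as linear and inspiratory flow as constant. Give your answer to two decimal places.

Elastic work ≈ ½ × (Pplat − PEEP) × Vt = 0.5 × (26.5 − 14) × 0.405 L = 0.5 × 12.5 × 0.405 = 2.531 L·cmH2O.

2.53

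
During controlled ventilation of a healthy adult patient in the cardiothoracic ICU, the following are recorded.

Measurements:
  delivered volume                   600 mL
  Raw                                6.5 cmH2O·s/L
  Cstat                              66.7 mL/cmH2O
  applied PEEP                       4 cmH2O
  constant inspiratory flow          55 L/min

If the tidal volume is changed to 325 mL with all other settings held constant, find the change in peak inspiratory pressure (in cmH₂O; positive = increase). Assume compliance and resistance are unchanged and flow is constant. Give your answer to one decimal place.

-4.1

PIP = Vt/C + R·V̇ + PEEP (constant-flow equation of motion).
Only the elastic term changes: ΔPIP = ΔVt / C = (325 − 600) / 66.7 = -4.123 cmH2O.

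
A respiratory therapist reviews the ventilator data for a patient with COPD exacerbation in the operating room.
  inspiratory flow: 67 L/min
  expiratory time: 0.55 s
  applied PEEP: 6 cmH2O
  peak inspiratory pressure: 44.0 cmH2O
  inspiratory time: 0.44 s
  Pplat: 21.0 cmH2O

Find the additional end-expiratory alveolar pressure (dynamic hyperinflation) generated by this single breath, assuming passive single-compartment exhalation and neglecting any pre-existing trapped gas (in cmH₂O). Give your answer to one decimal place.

Flow: 67 L/min ÷ 60 = 1.1167 L/s.
Vt = flow × Ti = 1.1167 L/s × 0.44 s × 1000 mL/L = 491.35 mL.
R = (PIP − Pplat)/V̇ = (44.0 − 21.0) / 1.1167 = 23.0/1.1167 = 20.596 cmH2O·s/L.
C = Vt/(Pplat − PEEP) = 491.35 / (21.0 − 6) = 491.35/15.0 = 32.757 mL/cmH2O.
τ = R × C = 20.596 × 0.03276 L/cmH2O = 0.6747 s.
Fraction remaining = e^(−Te/τ) = e^(−0.55/0.6747) = 0.4426; trapped volume = 491.35 × 0.4426 = 217.47 mL.
Additional alveolar pressure from trapping ≈ V_trapped / C = 217.47 / 32.757 = 6.639 cmH2O.

6.6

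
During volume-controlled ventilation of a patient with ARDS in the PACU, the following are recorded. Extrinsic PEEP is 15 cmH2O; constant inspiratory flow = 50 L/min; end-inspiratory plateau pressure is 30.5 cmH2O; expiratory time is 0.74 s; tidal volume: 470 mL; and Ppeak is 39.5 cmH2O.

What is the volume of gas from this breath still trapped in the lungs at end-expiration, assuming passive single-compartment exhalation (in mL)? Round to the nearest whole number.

Flow: 50 L/min ÷ 60 = 0.8333 L/s.
R = (PIP − Pplat)/V̇ = (39.5 − 30.5) / 0.8333 = 9.0/0.8333 = 10.8 cmH2O·s/L.
C = Vt/(Pplat − PEEP) = 470.0 / (30.5 − 15) = 470.0/15.5 = 30.323 mL/cmH2O.
τ = R × C = 10.8 × 0.03032 L/cmH2O = 0.3275 s.
Fraction remaining = e^(−Te/τ) = e^(−0.74/0.3275) = 0.1044.
Trapped volume = 470.0 × 0.1044 = 49.068 mL.

49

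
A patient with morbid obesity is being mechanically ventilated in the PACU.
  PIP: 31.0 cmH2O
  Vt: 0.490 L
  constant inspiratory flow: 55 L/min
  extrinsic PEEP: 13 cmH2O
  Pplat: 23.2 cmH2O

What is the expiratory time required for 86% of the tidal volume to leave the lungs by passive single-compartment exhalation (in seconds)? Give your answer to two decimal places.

0.80

Flow: 55 L/min ÷ 60 = 0.9167 L/s.
R = (PIP − Pplat)/V̇ = (31.0 − 23.2) / 0.9167 = 7.8/0.9167 = 8.509 cmH2O·s/L.
C = Vt/(Pplat − PEEP) = 490.0 / (23.2 − 13) = 490.0/10.2 = 48.039 mL/cmH2O.
τ = R × C = 8.509 × 0.04804 L/cmH2O = 0.4088 s.
t = −τ·ln(1 − 0.86) = −0.4088·ln(0.14) = 0.8037 s.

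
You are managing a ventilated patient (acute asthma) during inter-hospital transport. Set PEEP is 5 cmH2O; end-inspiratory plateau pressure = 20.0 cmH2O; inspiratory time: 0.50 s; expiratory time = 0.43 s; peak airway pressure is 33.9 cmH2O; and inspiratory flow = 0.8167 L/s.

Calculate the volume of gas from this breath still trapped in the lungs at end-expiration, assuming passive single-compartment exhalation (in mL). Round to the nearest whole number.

161

Vt = flow × Ti = 0.8167 L/s × 0.50 s × 1000 mL/L = 408.35 mL.
R = (PIP − Pplat)/V̇ = (33.9 − 20.0) / 0.8167 = 13.9/0.8167 = 17.02 cmH2O·s/L.
C = Vt/(Pplat − PEEP) = 408.35 / (20.0 − 5) = 408.35/15.0 = 27.223 mL/cmH2O.
τ = R × C = 17.02 × 0.02722 L/cmH2O = 0.4633 s.
Fraction remaining = e^(−Te/τ) = e^(−0.43/0.4633) = 0.3953.
Trapped volume = 408.35 × 0.3953 = 161.42 mL.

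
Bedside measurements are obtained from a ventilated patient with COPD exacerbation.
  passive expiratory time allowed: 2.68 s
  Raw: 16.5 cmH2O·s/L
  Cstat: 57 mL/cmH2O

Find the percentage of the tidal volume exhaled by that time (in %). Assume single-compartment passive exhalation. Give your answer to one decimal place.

τ = R × C = 16.5 × 57 mL/cmH2O = 16.5 × 0.057 L/cmH2O = 0.9405 s.
Passive exhalation: V(t)/V₀ = e^(−t/τ) = e^(−2.68/0.9405) = 0.05787.
Fraction exhaled = 1 − 0.05787 = 0.9421 → 94.21%.

94.2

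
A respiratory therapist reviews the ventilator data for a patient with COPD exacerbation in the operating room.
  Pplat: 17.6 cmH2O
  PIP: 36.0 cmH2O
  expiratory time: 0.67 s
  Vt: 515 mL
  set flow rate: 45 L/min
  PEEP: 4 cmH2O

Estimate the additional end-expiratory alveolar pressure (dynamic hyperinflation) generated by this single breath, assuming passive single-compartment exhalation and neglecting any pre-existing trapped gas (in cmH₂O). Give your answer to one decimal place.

Flow: 45 L/min ÷ 60 = 0.75 L/s.
R = (PIP − Pplat)/V̇ = (36.0 − 17.6) / 0.75 = 18.4/0.75 = 24.533 cmH2O·s/L.
C = Vt/(Pplat − PEEP) = 515.0 / (17.6 − 4) = 515.0/13.6 = 37.868 mL/cmH2O.
τ = R × C = 24.533 × 0.03787 L/cmH2O = 0.9291 s.
Fraction remaining = e^(−Te/τ) = e^(−0.67/0.9291) = 0.4862; trapped volume = 515.0 × 0.4862 = 250.39 mL.
Additional alveolar pressure from trapping ≈ V_trapped / C = 250.39 / 37.868 = 6.612 cmH2O.

6.6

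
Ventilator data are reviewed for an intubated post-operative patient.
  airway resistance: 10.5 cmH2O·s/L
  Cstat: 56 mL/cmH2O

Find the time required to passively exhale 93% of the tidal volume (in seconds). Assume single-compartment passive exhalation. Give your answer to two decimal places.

τ = R × C = 10.5 × 56 mL/cmH2O = 10.5 × 0.056 L/cmH2O = 0.588 s.
Exhaled fraction f = 1 − e^(−t/τ) → t = −τ·ln(1 − f) = −0.588·ln(0.07) = 1.564 s.

1.56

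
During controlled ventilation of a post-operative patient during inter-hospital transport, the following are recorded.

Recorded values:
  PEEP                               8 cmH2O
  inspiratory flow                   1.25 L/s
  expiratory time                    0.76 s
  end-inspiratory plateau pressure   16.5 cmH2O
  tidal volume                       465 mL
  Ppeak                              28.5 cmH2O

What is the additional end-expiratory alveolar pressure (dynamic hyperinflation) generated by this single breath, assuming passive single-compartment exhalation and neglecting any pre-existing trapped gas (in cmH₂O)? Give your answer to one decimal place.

R = (PIP − Pplat)/V̇ = (28.5 − 16.5) / 1.25 = 12.0/1.25 = 9.6 cmH2O·s/L.
C = Vt/(Pplat − PEEP) = 465.0 / (16.5 − 8) = 465.0/8.5 = 54.706 mL/cmH2O.
τ = R × C = 9.6 × 0.05471 L/cmH2O = 0.5252 s.
Fraction remaining = e^(−Te/τ) = e^(−0.76/0.5252) = 0.2353; trapped volume = 465.0 × 0.2353 = 109.41 mL.
Additional alveolar pressure from trapping ≈ V_trapped / C = 109.41 / 54.706 = 2.0 cmH2O.

2.0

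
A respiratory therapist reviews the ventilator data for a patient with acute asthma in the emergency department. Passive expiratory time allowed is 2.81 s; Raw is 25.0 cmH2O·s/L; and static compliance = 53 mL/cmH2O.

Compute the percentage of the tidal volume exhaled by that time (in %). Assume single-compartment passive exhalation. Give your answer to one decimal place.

88.0

τ = R × C = 25.0 × 53 mL/cmH2O = 25.0 × 0.053 L/cmH2O = 1.325 s.
Passive exhalation: V(t)/V₀ = e^(−t/τ) = e^(−2.81/1.325) = 0.1199.
Fraction exhaled = 1 − 0.1199 = 0.8801 → 88.01%.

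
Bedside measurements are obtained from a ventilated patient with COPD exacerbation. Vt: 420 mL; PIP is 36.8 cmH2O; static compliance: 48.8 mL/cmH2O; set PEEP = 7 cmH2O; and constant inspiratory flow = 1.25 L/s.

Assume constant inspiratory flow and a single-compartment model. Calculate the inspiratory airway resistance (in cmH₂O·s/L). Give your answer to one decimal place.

17.0

Equation of motion (constant flow): PIP = Vt/C + R·V̇ + PEEP.
R·V̇ = PIP − Vt/C − PEEP = 36.8 − 420/48.8 − 7 = 36.8 − 8.607 − 7 = 21.193 cmH2O.
R = 21.193 / 1.25 = 16.954 cmH2O·s/L.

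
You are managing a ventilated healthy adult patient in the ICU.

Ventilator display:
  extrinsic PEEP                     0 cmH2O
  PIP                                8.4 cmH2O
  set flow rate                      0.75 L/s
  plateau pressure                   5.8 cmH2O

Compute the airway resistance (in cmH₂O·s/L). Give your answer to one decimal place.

3.5

Raw = (PIP − Pplat) / flow = (8.4 − 5.8) / 0.75 = 2.6 / 0.75 = 3.467 cmH2O·s/L.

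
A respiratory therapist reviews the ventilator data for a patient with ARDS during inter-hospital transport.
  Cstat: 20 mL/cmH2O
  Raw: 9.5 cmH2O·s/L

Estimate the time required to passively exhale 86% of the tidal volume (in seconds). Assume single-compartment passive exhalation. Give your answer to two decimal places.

τ = R × C = 9.5 × 20 mL/cmH2O = 9.5 × 0.020 L/cmH2O = 0.19 s.
Exhaled fraction f = 1 − e^(−t/τ) → t = −τ·ln(1 − f) = −0.19·ln(0.14) = 0.3736 s.

0.37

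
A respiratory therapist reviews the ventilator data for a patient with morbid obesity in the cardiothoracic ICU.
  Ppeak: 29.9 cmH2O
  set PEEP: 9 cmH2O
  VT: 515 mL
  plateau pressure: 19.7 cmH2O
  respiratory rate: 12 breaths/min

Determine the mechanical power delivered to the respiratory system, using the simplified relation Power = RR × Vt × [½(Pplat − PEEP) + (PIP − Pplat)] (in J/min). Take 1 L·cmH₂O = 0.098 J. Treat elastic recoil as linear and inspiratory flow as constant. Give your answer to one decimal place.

9.4

Per-breath work = Vt × [½(Pplat−PEEP) + (PIP−Pplat)] = 0.515 × [0.5×10.7 + 10.2] = 0.515 × 15.55 = 8.008 L·cmH2O.
Power = 12 × 8.008 = 96.096 L·cmH2O/min.
× 0.098 J/(L·cmH2O) → 9.417 J/min.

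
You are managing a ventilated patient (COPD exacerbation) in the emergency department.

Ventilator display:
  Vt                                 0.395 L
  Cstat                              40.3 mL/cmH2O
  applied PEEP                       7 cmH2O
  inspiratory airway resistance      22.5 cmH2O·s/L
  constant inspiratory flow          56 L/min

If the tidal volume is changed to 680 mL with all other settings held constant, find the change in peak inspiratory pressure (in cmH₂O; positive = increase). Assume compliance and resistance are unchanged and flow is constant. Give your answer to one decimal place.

7.1

PIP = Vt/C + R·V̇ + PEEP (constant-flow equation of motion).
Only the elastic term changes: ΔPIP = ΔVt / C = (680 − 395) / 40.3 = 7.072 cmH2O.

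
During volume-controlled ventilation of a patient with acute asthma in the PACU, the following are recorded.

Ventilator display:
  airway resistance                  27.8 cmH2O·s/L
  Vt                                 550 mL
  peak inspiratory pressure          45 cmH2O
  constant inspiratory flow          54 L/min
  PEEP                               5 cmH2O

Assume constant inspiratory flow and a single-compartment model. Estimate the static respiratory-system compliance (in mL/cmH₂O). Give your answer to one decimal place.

Flow: 54 L/min ÷ 60 = 0.9 L/s.
Equation of motion (constant flow): PIP = Vt/C + R·V̇ + PEEP.
Vt/C = PIP − R·V̇ − PEEP = 45 − 27.8×0.9 − 5 = 45 − 25.02 − 5 = 14.98 cmH2O.
C = Vt / 14.98 = 550 / 14.98 = 36.716 mL/cmH2O.

36.7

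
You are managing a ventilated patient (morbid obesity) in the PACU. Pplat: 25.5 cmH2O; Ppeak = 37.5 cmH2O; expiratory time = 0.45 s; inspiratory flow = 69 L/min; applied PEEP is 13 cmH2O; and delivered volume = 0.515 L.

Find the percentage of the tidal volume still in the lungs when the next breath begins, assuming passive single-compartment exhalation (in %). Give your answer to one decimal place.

35.1

Flow: 69 L/min ÷ 60 = 1.15 L/s.
R = (PIP − Pplat)/V̇ = (37.5 − 25.5) / 1.15 = 12.0/1.15 = 10.435 cmH2O·s/L.
C = Vt/(Pplat − PEEP) = 515.0 / (25.5 − 13) = 515.0/12.5 = 41.2 mL/cmH2O.
τ = R × C = 10.435 × 0.0412 L/cmH2O = 0.4299 s.
Fraction remaining at end-expiration = e^(−Te/τ) = e^(−0.45/0.4299) = 0.3511 → 35.11%.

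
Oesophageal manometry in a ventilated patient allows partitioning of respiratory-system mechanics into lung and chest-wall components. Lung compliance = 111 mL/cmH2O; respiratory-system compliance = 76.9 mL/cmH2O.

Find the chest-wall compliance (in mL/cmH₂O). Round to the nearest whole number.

250

1/Ccw = 1/Crs − 1/CL.
1/Ccw = 1/76.9 − 1/111 = 0.003995.
Ccw = 250.31 mL/cmH2O.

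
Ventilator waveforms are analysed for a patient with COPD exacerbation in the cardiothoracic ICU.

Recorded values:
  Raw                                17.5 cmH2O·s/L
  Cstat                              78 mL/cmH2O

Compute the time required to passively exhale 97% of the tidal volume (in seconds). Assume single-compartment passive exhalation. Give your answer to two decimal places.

τ = R × C = 17.5 × 78 mL/cmH2O = 17.5 × 0.078 L/cmH2O = 1.365 s.
Exhaled fraction f = 1 − e^(−t/τ) → t = −τ·ln(1 − f) = −1.365·ln(0.03) = 4.786 s.

4.79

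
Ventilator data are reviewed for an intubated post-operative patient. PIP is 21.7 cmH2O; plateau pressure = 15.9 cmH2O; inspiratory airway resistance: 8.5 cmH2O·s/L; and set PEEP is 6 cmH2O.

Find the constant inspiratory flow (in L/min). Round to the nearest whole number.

41

flow = (PIP − Pplat) / Raw = (21.7 − 15.9) / 8.5 = 0.6824 L/s × 60 = 40.944 L/min.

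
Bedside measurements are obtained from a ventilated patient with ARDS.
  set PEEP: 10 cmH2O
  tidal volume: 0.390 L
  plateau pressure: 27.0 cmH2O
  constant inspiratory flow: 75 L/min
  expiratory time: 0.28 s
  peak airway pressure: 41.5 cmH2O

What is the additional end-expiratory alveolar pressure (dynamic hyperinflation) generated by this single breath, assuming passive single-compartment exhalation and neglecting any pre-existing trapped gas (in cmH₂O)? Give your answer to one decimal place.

5.9

Flow: 75 L/min ÷ 60 = 1.25 L/s.
R = (PIP − Pplat)/V̇ = (41.5 − 27.0) / 1.25 = 14.5/1.25 = 11.6 cmH2O·s/L.
C = Vt/(Pplat − PEEP) = 390.0 / (27.0 − 10) = 390.0/17.0 = 22.941 mL/cmH2O.
τ = R × C = 11.6 × 0.02294 L/cmH2O = 0.2661 s.
Fraction remaining = e^(−Te/τ) = e^(−0.28/0.2661) = 0.3492; trapped volume = 390.0 × 0.3492 = 136.19 mL.
Additional alveolar pressure from trapping ≈ V_trapped / C = 136.19 / 22.941 = 5.937 cmH2O.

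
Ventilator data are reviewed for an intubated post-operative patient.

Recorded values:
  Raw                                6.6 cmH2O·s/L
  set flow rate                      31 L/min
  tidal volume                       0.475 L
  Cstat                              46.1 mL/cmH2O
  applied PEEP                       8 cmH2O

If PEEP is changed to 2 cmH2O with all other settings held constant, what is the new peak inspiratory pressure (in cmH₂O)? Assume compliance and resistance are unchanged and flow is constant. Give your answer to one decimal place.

15.7

Flow: 31 L/min ÷ 60 = 0.5167 L/s.
PIP = Vt/C + R·V̇ + PEEP (constant-flow equation of motion).
Only the baseline term changes: ΔPIP = ΔPEEP = 2 − 8 = -6.0 cmH2O.
Original PIP = 475/46.1 + 6.6×0.5167 + 8 = 21.714 cmH2O; new PIP = 21.714 + (-6.0) = 15.714 cmH2O.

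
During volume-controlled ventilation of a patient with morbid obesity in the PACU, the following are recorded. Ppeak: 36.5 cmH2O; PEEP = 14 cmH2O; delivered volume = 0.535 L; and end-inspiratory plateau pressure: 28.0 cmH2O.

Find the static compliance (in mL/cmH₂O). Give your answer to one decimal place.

38.2

Cstat = Vt / (Pplat − PEEP) = 535 / (28.0 − 14) = 535 / 14.0 = 38.214 mL/cmH2O.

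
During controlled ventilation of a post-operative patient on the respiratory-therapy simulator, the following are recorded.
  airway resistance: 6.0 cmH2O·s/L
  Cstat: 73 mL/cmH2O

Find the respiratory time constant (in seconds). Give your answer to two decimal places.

0.44

τ = R × C = 6.0 × 73 mL/cmH2O = 6.0 × 0.073 L/cmH2O = 0.438 s.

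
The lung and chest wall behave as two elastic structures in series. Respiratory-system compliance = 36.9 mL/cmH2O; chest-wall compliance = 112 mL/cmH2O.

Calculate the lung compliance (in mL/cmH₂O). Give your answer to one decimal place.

1/CL = 1/Crs − 1/Ccw.
1/CL = 1/36.9 − 1/112 = 0.01817.
CL = 55.036 mL/cmH2O.

55.0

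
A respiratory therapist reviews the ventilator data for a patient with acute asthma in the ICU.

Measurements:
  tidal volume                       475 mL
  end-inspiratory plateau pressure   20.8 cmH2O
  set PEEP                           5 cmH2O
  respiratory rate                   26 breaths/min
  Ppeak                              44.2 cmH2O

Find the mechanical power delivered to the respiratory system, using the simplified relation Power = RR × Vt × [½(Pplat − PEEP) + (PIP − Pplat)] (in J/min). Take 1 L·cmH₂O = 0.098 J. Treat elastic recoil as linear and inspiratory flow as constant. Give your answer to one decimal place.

37.9

Per-breath work = Vt × [½(Pplat−PEEP) + (PIP−Pplat)] = 0.475 × [0.5×15.8 + 23.4] = 0.475 × 31.3 = 14.868 L·cmH2O.
Power = 26 × 14.868 = 386.57 L·cmH2O/min.
× 0.098 J/(L·cmH2O) → 37.884 J/min.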